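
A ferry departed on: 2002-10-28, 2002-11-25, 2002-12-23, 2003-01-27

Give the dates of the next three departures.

Gaps: 28, 28, 35 days — a mix of 28 and 35. Every date is a Monday.
Each is the 4th Monday of its month.
February 2003 — 4th Monday is 2003-02-24.
March 2003 — 4th Monday is 2003-03-24.
4th Monday of April 2003: 2003-04-28.

2003-02-24, 2003-03-24, 2003-04-28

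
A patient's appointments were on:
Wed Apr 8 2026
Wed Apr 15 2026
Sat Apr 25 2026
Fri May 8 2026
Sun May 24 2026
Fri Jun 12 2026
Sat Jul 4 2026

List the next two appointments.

The spacing grows by 3 each time: 7, 10, 13, 16, 19, 22 days.
Next gap: 25 days. Sat Jul 4 2026 + 25 days = Wed Jul 29 2026.
Next gap: 28 days. Wed Jul 29 2026 + 28 days = Wed Aug 26 2026.

Wed Jul 29 2026, Wed Aug 26 2026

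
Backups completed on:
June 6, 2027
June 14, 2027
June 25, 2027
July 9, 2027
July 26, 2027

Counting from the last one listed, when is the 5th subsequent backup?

December 3, 2027

Gaps: 8, 11, 14, 17 days — each gap is 3 larger than the previous one.
Next gap: 20 days. July 26, 2027 + 20 days = August 15, 2027.
Next gap: 23 days. August 15, 2027 + 23 days = September 7, 2027.
Next gap: 26 days. September 7, 2027 + 26 days = October 3, 2027.
Next gap: 29 days. October 3, 2027 + 29 days = November 1, 2027.
Next gap: 32 days. November 1, 2027 + 32 days = December 3, 2027.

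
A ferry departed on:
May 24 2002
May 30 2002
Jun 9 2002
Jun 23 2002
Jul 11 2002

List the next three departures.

The spacing grows by 4 each time: 6, 10, 14, 18 days.
Next gap: 22 days. Jul 11 2002 + 22 days = Aug 2 2002.
Next gap: 26 days. Aug 2 2002 + 26 days = Aug 28 2002.
Next gap: 30 days. Aug 28 2002 + 30 days = Sep 27 2002.

Aug 2 2002, Aug 28 2002, Sep 27 2002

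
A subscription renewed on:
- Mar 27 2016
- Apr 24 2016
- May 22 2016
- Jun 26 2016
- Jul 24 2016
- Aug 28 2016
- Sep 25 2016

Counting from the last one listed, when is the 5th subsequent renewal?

Feb 26 2017

These are Sundays at 28- or 35-day spacing (28, 28, 35, 28, 35, 28).
The pattern: 4th Sunday of the month.
October 2016 — 4th Sunday is Oct 23 2016.
4th Sunday of November 2016: Nov 27 2016.
December 2016 — 4th Sunday is Dec 25 2016.
January 2017 — 4th Sunday is Jan 22 2017.
February 2017 — 4th Sunday is Feb 26 2017.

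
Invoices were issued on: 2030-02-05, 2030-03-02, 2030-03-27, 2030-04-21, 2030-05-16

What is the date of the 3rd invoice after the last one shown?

2030-07-30

The spacing is 25, 25, 25, 25 days — always 25 days.
2030-05-16 + 25 days = 2030-06-10.
2030-06-10 + 25 days = 2030-07-05.
2030-07-05 + 25 days = 2030-07-30.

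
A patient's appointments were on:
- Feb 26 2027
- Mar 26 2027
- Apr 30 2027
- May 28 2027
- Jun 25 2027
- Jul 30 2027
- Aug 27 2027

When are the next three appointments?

These are Fridays with 28, 35, 28, 28, 35, 28-day gaps.
Each is the final Friday of its month — Apr 30 2027 is past the 28th, so '4th Friday' doesn't fit.
Last Friday of September 2027: Sep 24 2027.
October 2027 ends with Friday Oct 29 2027.
Last Friday of November 2027: Nov 26 2027.

Sep 24 2027, Oct 29 2027, Nov 26 2027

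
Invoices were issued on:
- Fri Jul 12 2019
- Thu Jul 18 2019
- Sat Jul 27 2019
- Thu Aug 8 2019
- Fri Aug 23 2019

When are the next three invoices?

Tue Sep 10 2019, Tue Oct 1 2019, Fri Oct 25 2019

Intervals are 6, 9, 12, 15 days — an arithmetic progression with common difference 3.
Next gap: 18 days. Fri Aug 23 2019 + 18 days = Tue Sep 10 2019.
Next gap: 21 days. Tue Sep 10 2019 + 21 days = Tue Oct 1 2019.
Next gap: 24 days. Tue Oct 1 2019 + 24 days = Fri Oct 25 2019.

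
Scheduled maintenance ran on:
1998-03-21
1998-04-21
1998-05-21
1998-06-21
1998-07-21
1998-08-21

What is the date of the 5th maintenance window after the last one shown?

1999-01-21

The day-of-month is always 21 (31, 30, 31, 30, 31 days between events).
So this recurs on the 21st of each month.
Next: September 1998 → 1998-09-21.
Next: October 1998 → 1998-10-21.
November 1998: 1998-11-21.
December 1998: 1998-12-21.
January 1999: 1999-01-21.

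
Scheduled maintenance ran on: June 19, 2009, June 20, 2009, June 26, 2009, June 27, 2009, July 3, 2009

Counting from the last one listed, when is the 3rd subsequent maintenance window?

July 11, 2009

Every event lands on a Friday or Saturday (gaps cycle 1, 6, 1, 6).
So the schedule is: every Friday and Saturday.
Next Saturday: July 4, 2009.
Next Friday: July 10, 2009.
Next Saturday: July 11, 2009.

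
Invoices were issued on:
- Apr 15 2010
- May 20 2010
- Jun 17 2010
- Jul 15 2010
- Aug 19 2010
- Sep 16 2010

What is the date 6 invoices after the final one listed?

These are Thursdays at 28- or 35-day spacing (35, 28, 28, 35, 28).
The pattern: 3rd Thursday of the month.
October 2010 — 3rd Thursday is Oct 21 2010.
3rd Thursday of November 2010: Nov 18 2010.
December 2010 — 3rd Thursday is Dec 16 2010.
3rd Thursday of January 2011: Jan 20 2011.
February 2011 — 3rd Thursday is Feb 17 2011.
3rd Thursday of March 2011: Mar 17 2011.

Mar 17 2011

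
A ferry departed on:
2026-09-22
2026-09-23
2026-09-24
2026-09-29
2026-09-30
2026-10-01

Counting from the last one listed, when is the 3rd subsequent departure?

The gap pattern 1, 1, 5, 1, 1 repeats every 3 events.
These are the Tuesdays, Wednesdays and Thursdays of each week.
Next Tuesday: 2026-10-06.
The following Wednesday is 2026-10-07.
Next Thursday: 2026-10-08.

2026-10-08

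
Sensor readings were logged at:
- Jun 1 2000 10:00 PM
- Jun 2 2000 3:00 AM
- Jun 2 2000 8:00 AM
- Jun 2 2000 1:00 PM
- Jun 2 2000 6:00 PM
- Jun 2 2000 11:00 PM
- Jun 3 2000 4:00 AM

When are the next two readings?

Gaps: 5, 5, 5, 5, 5, 5 hours — each event is 5 hours after the previous one.
Jun 3 2000 4:00 AM + 5 h = Jun 3 2000 9:00 AM.
Jun 3 2000 9:00 AM + 5 h = Jun 3 2000 2:00 PM.

Jun 3 2000 9:00 AM, Jun 3 2000 2:00 PM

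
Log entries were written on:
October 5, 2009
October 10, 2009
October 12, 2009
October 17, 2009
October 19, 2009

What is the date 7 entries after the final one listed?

November 14, 2009

Every event lands on a Monday or Saturday (gaps cycle 5, 2, 5, 2).
So the schedule is: every Monday and Saturday.
Next Saturday: October 24, 2009.
Next Monday: October 26, 2009.
Next Saturday: October 31, 2009.
Next Monday: November 2, 2009.
The following Saturday is November 7, 2009.
Next Monday: November 9, 2009.
Next Saturday: November 14, 2009.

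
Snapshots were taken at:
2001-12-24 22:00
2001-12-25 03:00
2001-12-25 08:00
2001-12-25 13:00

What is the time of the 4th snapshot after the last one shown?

Spacing: 5, 5, 5 h — constant 5 h.
2001-12-25 13:00 + 5 h = 2001-12-25 18:00.
2001-12-25 18:00 + 5 h = 2001-12-25 23:00.
2001-12-25 23:00 + 5 h = 2001-12-26 04:00.
2001-12-26 04:00 + 5 h = 2001-12-26 09:00.

2001-12-26 09:00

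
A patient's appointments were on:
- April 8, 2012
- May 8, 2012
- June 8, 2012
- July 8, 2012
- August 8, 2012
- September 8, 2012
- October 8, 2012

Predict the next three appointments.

November 8, 2012; December 8, 2012; January 8, 2013

Gaps: 30, 31, 30, 31, 31, 30 days — not constant. Every event is on the 8th of the month.
Pattern: the 8th of each month.
Next: November 2012 → November 8, 2012.
December 2012: December 8, 2012.
January 2013: January 8, 2013.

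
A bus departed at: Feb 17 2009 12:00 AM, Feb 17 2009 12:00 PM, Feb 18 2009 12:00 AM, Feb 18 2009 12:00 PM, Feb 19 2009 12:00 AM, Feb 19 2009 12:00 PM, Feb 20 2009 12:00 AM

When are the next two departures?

Spacing: 12, 12, 12, 12, 12, 12 h — constant 12 h.
Feb 20 2009 12:00 AM + 12 h = Feb 20 2009 12:00 PM.
Feb 20 2009 12:00 PM + 12 h = Feb 21 2009 12:00 AM.

Feb 20 2009 12:00 PM, Feb 21 2009 12:00 AM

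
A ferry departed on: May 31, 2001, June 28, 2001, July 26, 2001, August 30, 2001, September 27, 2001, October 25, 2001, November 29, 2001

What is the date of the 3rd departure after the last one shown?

These are Thursdays with 28, 28, 35, 28, 28, 35-day gaps.
Each is the final Thursday of its month — May 31, 2001 is past the 28th, so '4th Thursday' doesn't fit.
Last Thursday of December 2001: December 27, 2001.
Last Thursday of January 2002: January 31, 2002.
Last Thursday of February 2002: February 28, 2002.

February 28, 2002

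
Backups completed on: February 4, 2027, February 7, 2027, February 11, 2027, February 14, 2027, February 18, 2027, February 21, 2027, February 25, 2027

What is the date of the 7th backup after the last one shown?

March 21, 2027

Gaps: 3, 4, 3, 4, 3, 4 days — not constant, but cyclic with period 2.
The events fall on every Thursday and Sunday.
The following Sunday is February 28, 2027.
Next Thursday: March 4, 2027.
Next Sunday: March 7, 2027.
Next Thursday: March 11, 2027.
The following Sunday is March 14, 2027.
Next Thursday: March 18, 2027.
Next Sunday: March 21, 2027.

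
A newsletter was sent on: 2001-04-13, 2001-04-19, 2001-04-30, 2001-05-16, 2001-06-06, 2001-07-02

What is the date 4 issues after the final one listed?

2001-12-03

Intervals are 6, 11, 16, 21, 26 days — an arithmetic progression with common difference 5.
Next gap: 31 days. 2001-07-02 + 31 days = 2001-08-02.
Next gap: 36 days. 2001-08-02 + 36 days = 2001-09-07.
Next gap: 41 days. 2001-09-07 + 41 days = 2001-10-18.
Next gap: 46 days. 2001-10-18 + 46 days = 2001-12-03.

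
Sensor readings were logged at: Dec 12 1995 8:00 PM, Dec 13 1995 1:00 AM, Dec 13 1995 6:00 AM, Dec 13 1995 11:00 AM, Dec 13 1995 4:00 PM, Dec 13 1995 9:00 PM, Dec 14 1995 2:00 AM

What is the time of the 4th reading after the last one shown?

Dec 14 1995 10:00 PM

Gaps: 5, 5, 5, 5, 5, 5 hours — each event is 5 hours after the previous one.
Dec 14 1995 2:00 AM + 5 h = Dec 14 1995 7:00 AM.
Dec 14 1995 7:00 AM + 5 h = Dec 14 1995 12:00 PM.
Dec 14 1995 12:00 PM + 5 h = Dec 14 1995 5:00 PM.
Dec 14 1995 5:00 PM + 5 h = Dec 14 1995 10:00 PM.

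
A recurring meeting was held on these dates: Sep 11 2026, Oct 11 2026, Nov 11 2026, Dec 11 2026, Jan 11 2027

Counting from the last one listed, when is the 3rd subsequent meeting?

The day-of-month is always 11 (30, 31, 30, 31 days between events).
So this recurs on the 11th of each month.
Next: February 2027 → Feb 11 2027.
March 2027: Mar 11 2027.
Next: April 2027 → Apr 11 2027.

Apr 11 2027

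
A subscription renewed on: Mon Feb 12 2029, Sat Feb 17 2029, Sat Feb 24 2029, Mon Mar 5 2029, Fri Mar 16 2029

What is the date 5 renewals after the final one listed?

Sat Jun 9 2029

Intervals are 5, 7, 9, 11 days — an arithmetic progression with common difference 2.
Next gap: 13 days. Fri Mar 16 2029 + 13 days = Thu Mar 29 2029.
Next gap: 15 days. Thu Mar 29 2029 + 15 days = Fri Apr 13 2029.
Next gap: 17 days. Fri Apr 13 2029 + 17 days = Mon Apr 30 2029.
Next gap: 19 days. Mon Apr 30 2029 + 19 days = Sat May 19 2029.
Next gap: 21 days. Sat May 19 2029 + 21 days = Sat Jun 9 2029.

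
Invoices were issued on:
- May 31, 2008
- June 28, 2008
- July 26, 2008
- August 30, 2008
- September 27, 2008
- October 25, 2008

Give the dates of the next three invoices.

November 29, 2008; December 27, 2008; January 31, 2009

Every date is a Saturday; gaps 28, 28, 35, 28, 28 days.
Each is the last Saturday of its month (at least one falls on the 29th or later, ruling out '4th Saturday').
November 2008 ends with Saturday November 29, 2008.
Last Saturday of December 2008: December 27, 2008.
January 2009 ends with Saturday January 31, 2009.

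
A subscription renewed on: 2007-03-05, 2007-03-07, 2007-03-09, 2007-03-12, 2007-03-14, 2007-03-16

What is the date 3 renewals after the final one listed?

The gap pattern 2, 2, 3, 2, 2 repeats every 3 events.
These are the Mondays, Wednesdays and Fridays of each week.
The following Monday is 2007-03-19.
The following Wednesday is 2007-03-21.
The following Friday is 2007-03-23.

2007-03-23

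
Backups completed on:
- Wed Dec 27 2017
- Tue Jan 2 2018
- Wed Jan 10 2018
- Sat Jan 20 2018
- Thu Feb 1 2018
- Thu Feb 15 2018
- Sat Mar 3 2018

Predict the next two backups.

Wed Mar 21 2018, Tue Apr 10 2018

Intervals are 6, 8, 10, 12, 14, 16 days — an arithmetic progression with common difference 2.
Next gap: 18 days. Sat Mar 3 2018 + 18 days = Wed Mar 21 2018.
Next gap: 20 days. Wed Mar 21 2018 + 20 days = Tue Apr 10 2018.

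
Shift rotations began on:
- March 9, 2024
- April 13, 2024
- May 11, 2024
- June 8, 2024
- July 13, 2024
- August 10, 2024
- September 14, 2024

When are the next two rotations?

Gaps: 35, 28, 28, 35, 28, 35 days — a mix of 28 and 35. Every date is a Saturday.
Each is the 2nd Saturday of its month.
2nd Saturday of October 2024: October 12, 2024.
2nd Saturday of November 2024: November 9, 2024.

October 12, 2024; November 9, 2024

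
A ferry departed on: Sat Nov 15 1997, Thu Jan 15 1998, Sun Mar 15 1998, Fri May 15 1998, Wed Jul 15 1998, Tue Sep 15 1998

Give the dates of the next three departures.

Each date is the 15th; the gaps (61, 59, 61, 61, 62) track the month lengths.
The rule is the 15th of every 2 months.
November 1998: Sun Nov 15 1998.
January 1999: Fri Jan 15 1999.
Next: March 1999 → Mon Mar 15 1999.

Sun Nov 15 1998, Fri Jan 15 1999, Mon Mar 15 1999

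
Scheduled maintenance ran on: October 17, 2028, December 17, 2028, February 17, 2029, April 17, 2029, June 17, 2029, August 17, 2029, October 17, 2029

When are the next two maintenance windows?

December 17, 2029; February 17, 2030

The day-of-month is always 17 (61, 62, 59, 61, 61, 61 days between events).
So this recurs on the 17th of every 2 months.
December 2029: December 17, 2029.
February 2030: February 17, 2030.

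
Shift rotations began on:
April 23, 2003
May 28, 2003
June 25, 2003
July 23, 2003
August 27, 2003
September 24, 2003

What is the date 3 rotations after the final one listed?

December 24, 2003

All dates are Wednesdays, 35, 28, 28, 35, 28 days apart.
Specifically, the 4th Wednesday of each month.
October 2003 — 4th Wednesday is October 22, 2003.
4th Wednesday of November 2003: November 26, 2003.
4th Wednesday of December 2003: December 24, 2003.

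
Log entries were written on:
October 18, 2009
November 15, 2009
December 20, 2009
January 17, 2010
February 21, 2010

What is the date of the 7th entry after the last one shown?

September 19, 2010

These are Sundays at 28- or 35-day spacing (28, 35, 28, 35).
The pattern: 3rd Sunday of the month.
3rd Sunday of March 2010: March 21, 2010.
3rd Sunday of April 2010: April 18, 2010.
3rd Sunday of May 2010: May 16, 2010.
June 2010 — 3rd Sunday is June 20, 2010.
3rd Sunday of July 2010: July 18, 2010.
August 2010 — 3rd Sunday is August 15, 2010.
3rd Sunday of September 2010: September 19, 2010.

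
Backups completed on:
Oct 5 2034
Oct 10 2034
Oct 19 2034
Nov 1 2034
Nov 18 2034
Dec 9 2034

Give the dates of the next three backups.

Gaps: 5, 9, 13, 17, 21 days — each gap is 4 larger than the previous one.
Next gap: 25 days. Dec 9 2034 + 25 days = Jan 3 2035.
Next gap: 29 days. Jan 3 2035 + 29 days = Feb 1 2035.
Next gap: 33 days. Feb 1 2035 + 33 days = Mar 6 2035.

Jan 3 2035, Feb 1 2035, Mar 6 2035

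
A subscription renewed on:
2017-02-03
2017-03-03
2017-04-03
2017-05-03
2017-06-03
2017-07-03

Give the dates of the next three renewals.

Each date is the 3rd; the gaps (28, 31, 30, 31, 30) track the month lengths.
The rule is the 3rd of each month.
August 2017: 2017-08-03.
September 2017: 2017-09-03.
Next: October 2017 → 2017-10-03.

2017-08-03, 2017-09-03, 2017-10-03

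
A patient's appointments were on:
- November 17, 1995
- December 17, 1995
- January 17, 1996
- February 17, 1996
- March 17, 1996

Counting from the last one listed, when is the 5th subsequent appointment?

Each date is the 17th; the gaps (30, 31, 31, 29) track the month lengths.
The rule is the 17th of each month.
Next: April 1996 → April 17, 1996.
Next: May 1996 → May 17, 1996.
June 1996: June 17, 1996.
Next: July 1996 → July 17, 1996.
Next: August 1996 → August 17, 1996.

August 17, 1996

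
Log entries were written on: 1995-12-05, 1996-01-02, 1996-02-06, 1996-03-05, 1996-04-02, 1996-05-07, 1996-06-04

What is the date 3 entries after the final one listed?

All dates are Tuesdays, 28, 35, 28, 28, 35, 28 days apart.
Specifically, the 1st Tuesday of each month.
1st Tuesday of July 1996: 1996-07-02.
August 1996 — 1st Tuesday is 1996-08-06.
September 1996 — 1st Tuesday is 1996-09-03.

1996-09-03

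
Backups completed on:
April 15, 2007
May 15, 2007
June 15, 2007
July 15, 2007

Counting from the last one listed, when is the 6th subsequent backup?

The day-of-month is always 15 (30, 31, 30 days between events).
So this recurs on the 15th of each month.
Next: August 2007 → August 15, 2007.
Next: September 2007 → September 15, 2007.
Next: October 2007 → October 15, 2007.
November 2007: November 15, 2007.
December 2007: December 15, 2007.
January 2008: January 15, 2008.

January 15, 2008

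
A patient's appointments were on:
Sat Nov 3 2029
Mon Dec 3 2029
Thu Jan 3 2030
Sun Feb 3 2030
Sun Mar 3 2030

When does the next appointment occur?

Wed Apr 3 2030

Gaps: 30, 31, 31, 28 days — not constant. Every event is on the 3rd of the month.
Pattern: the 3rd of each month.
April 2030: Wed Apr 3 2030.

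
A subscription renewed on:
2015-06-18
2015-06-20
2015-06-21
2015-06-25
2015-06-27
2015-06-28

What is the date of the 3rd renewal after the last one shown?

Every event lands on a Thursday or Saturday or Sunday (gaps cycle 2, 1, 4, 2, 1).
So the schedule is: every Thursday, Saturday and Sunday.
The following Thursday is 2015-07-02.
Next Saturday: 2015-07-04.
Next Sunday: 2015-07-05.

2015-07-05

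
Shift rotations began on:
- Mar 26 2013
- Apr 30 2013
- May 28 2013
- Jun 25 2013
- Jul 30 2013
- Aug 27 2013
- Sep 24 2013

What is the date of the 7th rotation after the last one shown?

Apr 29 2014

These are Tuesdays with 35, 28, 28, 35, 28, 28-day gaps.
Each is the final Tuesday of its month — Apr 30 2013 is past the 28th, so '4th Tuesday' doesn't fit.
October 2013 ends with Tuesday Oct 29 2013.
November 2013 ends with Tuesday Nov 26 2013.
December 2013 ends with Tuesday Dec 31 2013.
Last Tuesday of January 2014: Jan 28 2014.
February 2014 ends with Tuesday Feb 25 2014.
Last Tuesday of March 2014: Mar 25 2014.
Last Tuesday of April 2014: Apr 29 2014.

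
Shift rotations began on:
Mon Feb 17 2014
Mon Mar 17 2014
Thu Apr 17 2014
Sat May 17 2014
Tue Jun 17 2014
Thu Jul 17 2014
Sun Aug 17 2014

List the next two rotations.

Wed Sep 17 2014, Fri Oct 17 2014

The day-of-month is always 17 (28, 31, 30, 31, 30, 31 days between events).
So this recurs on the 17th of each month.
Next: September 2014 → Wed Sep 17 2014.
Next: October 2014 → Fri Oct 17 2014.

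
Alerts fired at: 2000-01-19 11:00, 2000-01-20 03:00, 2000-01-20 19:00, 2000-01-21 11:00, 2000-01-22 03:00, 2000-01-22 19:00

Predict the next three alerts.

Spacing: 16, 16, 16, 16, 16 h — constant 16 h.
2000-01-22 19:00 + 16 h = 2000-01-23 11:00.
2000-01-23 11:00 + 16 h = 2000-01-24 03:00.
2000-01-24 03:00 + 16 h = 2000-01-24 19:00.

2000-01-23 11:00, 2000-01-24 03:00, 2000-01-24 19:00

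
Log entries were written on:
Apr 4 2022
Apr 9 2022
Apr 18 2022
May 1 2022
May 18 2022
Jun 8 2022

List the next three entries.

Gaps: 5, 9, 13, 17, 21 days — each gap is 4 larger than the previous one.
Next gap: 25 days. Jun 8 2022 + 25 days = Jul 3 2022.
Next gap: 29 days. Jul 3 2022 + 29 days = Aug 1 2022.
Next gap: 33 days. Aug 1 2022 + 33 days = Sep 3 2022.

Jul 3 2022, Aug 1 2022, Sep 3 2022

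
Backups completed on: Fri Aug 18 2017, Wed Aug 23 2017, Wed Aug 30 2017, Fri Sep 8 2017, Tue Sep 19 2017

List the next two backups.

The spacing grows by 2 each time: 5, 7, 9, 11 days.
Next gap: 13 days. Tue Sep 19 2017 + 13 days = Mon Oct 2 2017.
Next gap: 15 days. Mon Oct 2 2017 + 15 days = Tue Oct 17 2017.

Mon Oct 2 2017, Tue Oct 17 2017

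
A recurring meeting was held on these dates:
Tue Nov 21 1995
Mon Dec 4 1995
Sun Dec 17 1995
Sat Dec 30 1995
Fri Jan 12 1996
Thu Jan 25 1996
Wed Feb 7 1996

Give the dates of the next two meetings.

The spacing is 13, 13, 13, 13, 13, 13 days — always 13 days.
Wed Feb 7 1996 + 13 days = Tue Feb 20 1996.
Tue Feb 20 1996 + 13 days = Mon Mar 4 1996.

Tue Feb 20 1996, Mon Mar 4 1996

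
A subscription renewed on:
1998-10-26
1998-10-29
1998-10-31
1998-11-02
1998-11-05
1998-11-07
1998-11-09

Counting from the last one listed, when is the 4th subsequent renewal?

The gap pattern 3, 2, 2, 3, 2, 2 repeats every 3 events.
These are the Mondays, Thursdays and Saturdays of each week.
The following Thursday is 1998-11-12.
Next Saturday: 1998-11-14.
Next Monday: 1998-11-16.
The following Thursday is 1998-11-19.

1998-11-19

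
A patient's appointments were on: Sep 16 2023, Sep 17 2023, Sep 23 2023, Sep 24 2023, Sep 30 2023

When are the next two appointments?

Oct 1 2023, Oct 7 2023

The gap pattern 1, 6, 1, 6 repeats every 2 events.
These are the Saturdays and Sundays of each week.
The following Sunday is Oct 1 2023.
Next Saturday: Oct 7 2023.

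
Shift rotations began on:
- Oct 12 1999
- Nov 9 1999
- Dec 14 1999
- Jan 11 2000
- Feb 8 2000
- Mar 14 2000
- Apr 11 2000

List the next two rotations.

May 9 2000, Jun 13 2000

Gaps: 28, 35, 28, 28, 35, 28 days — a mix of 28 and 35. Every date is a Tuesday.
Each is the 2nd Tuesday of its month.
May 2000 — 2nd Tuesday is May 9 2000.
June 2000 — 2nd Tuesday is Jun 13 2000.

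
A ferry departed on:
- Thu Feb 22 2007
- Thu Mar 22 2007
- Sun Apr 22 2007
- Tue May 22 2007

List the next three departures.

Each date is the 22nd; the gaps (28, 31, 30) track the month lengths.
The rule is the 22nd of each month.
Next: June 2007 → Fri Jun 22 2007.
July 2007: Sun Jul 22 2007.
Next: August 2007 → Wed Aug 22 2007.

Fri Jun 22 2007, Sun Jul 22 2007, Wed Aug 22 2007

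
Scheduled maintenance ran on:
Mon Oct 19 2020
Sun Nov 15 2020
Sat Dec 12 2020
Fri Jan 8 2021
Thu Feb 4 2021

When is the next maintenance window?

Wed Mar 3 2021

Gaps between consecutive events: 27, 27, 27, 27 days — a constant 27-day interval.
Thu Feb 4 2021 + 27 days = Wed Mar 3 2021.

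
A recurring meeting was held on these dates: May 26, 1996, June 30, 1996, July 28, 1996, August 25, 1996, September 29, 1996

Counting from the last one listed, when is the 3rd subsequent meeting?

December 29, 1996

All Sundays; the gaps (35, 28, 28, 35) vary with month length.
This is the last Sunday of each month.
October 1996 ends with Sunday October 27, 1996.
Last Sunday of November 1996: November 24, 1996.
Last Sunday of December 1996: December 29, 1996.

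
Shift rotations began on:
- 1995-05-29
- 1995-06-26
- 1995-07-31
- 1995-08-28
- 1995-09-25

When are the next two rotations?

All Mondays; the gaps (28, 35, 28, 28) vary with month length.
This is the last Monday of each month.
October 1995 ends with Monday 1995-10-30.
November 1995 ends with Monday 1995-11-27.

1995-10-30, 1995-11-27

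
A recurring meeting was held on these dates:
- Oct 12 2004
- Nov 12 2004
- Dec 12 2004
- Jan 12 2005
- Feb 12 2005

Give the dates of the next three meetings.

Mar 12 2005, Apr 12 2005, May 12 2005

The day-of-month is always 12 (31, 30, 31, 31 days between events).
So this recurs on the 12th of each month.
Next: March 2005 → Mar 12 2005.
April 2005: Apr 12 2005.
Next: May 2005 → May 12 2005.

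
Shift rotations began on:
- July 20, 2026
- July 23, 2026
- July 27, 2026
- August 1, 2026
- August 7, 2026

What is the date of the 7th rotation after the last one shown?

Gaps: 3, 4, 5, 6 days — each gap is 1 larger than the previous one.
Next gap: 7 days. August 7, 2026 + 7 days = August 14, 2026.
Next gap: 8 days. August 14, 2026 + 8 days = August 22, 2026.
Next gap: 9 days. August 22, 2026 + 9 days = August 31, 2026.
Next gap: 10 days. August 31, 2026 + 10 days = September 10, 2026.
Next gap: 11 days. September 10, 2026 + 11 days = September 21, 2026.
Next gap: 12 days. September 21, 2026 + 12 days = October 3, 2026.
Next gap: 13 days. October 3, 2026 + 13 days = October 16, 2026.

October 16, 2026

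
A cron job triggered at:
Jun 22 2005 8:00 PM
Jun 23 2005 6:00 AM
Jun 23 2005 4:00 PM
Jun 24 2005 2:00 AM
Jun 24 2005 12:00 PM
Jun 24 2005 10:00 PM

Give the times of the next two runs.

Spacing: 10, 10, 10, 10, 10 h — constant 10 h.
Jun 24 2005 10:00 PM + 10 h = Jun 25 2005 8:00 AM.
Jun 25 2005 8:00 AM + 10 h = Jun 25 2005 6:00 PM.

Jun 25 2005 8:00 AM, Jun 25 2005 6:00 PM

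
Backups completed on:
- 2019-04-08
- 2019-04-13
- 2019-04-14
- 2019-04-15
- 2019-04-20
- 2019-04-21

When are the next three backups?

2019-04-22, 2019-04-27, 2019-04-28

The gap pattern 5, 1, 1, 5, 1 repeats every 3 events.
These are the Mondays, Saturdays and Sundays of each week.
The following Monday is 2019-04-22.
Next Saturday: 2019-04-27.
The following Sunday is 2019-04-28.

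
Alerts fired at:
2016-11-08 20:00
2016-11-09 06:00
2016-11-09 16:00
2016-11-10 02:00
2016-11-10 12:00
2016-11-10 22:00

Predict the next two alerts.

2016-11-11 08:00, 2016-11-11 18:00

Gaps: 10, 10, 10, 10, 10 hours — each event is 10 hours after the previous one.
2016-11-10 22:00 + 10 h = 2016-11-11 08:00.
2016-11-11 08:00 + 10 h = 2016-11-11 18:00.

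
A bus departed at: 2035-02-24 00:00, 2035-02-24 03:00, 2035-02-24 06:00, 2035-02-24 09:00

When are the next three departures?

The interval is a steady 3 hours (3, 3, 3).
2035-02-24 09:00 + 3 h = 2035-02-24 12:00.
2035-02-24 12:00 + 3 h = 2035-02-24 15:00.
2035-02-24 15:00 + 3 h = 2035-02-24 18:00.

2035-02-24 12:00, 2035-02-24 15:00, 2035-02-24 18:00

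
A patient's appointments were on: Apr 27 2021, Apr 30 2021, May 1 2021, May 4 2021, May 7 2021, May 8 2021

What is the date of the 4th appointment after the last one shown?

Every event lands on a Tuesday or Friday or Saturday (gaps cycle 3, 1, 3, 3, 1).
So the schedule is: every Tuesday, Friday and Saturday.
The following Tuesday is May 11 2021.
Next Friday: May 14 2021.
Next Saturday: May 15 2021.
Next Tuesday: May 18 2021.

May 18 2021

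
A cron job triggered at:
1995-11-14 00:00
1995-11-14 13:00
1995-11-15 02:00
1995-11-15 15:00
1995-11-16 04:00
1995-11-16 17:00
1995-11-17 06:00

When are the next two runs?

The interval is a steady 13 hours (13, 13, 13, 13, 13, 13).
1995-11-17 06:00 + 13 h = 1995-11-17 19:00.
1995-11-17 19:00 + 13 h = 1995-11-18 08:00.

1995-11-17 19:00, 1995-11-18 08:00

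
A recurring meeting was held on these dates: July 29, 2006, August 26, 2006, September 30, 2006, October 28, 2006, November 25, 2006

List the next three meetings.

December 30, 2006; January 27, 2007; February 24, 2007

These are Saturdays with 28, 35, 28, 28-day gaps.
Each is the final Saturday of its month — July 29, 2006 is past the 28th, so '4th Saturday' doesn't fit.
December 2006 ends with Saturday December 30, 2006.
Last Saturday of January 2007: January 27, 2007.
February 2007 ends with Saturday February 24, 2007.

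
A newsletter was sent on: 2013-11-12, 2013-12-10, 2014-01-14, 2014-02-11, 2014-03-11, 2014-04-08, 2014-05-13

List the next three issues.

2014-06-10, 2014-07-08, 2014-08-12

All dates are Tuesdays, 28, 35, 28, 28, 28, 35 days apart.
Specifically, the 2nd Tuesday of each month.
June 2014 — 2nd Tuesday is 2014-06-10.
2nd Tuesday of July 2014: 2014-07-08.
2nd Tuesday of August 2014: 2014-08-12.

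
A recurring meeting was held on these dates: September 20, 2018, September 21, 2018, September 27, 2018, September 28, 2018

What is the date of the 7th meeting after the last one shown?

October 25, 2018

Gaps: 1, 6, 1 days — not constant, but cyclic with period 2.
The events fall on every Thursday and Friday.
The following Thursday is October 4, 2018.
Next Friday: October 5, 2018.
The following Thursday is October 11, 2018.
The following Friday is October 12, 2018.
Next Thursday: October 18, 2018.
Next Friday: October 19, 2018.
Next Thursday: October 25, 2018.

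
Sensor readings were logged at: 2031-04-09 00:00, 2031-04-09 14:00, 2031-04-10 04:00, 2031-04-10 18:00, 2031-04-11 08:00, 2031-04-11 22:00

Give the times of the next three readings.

2031-04-12 12:00, 2031-04-13 02:00, 2031-04-13 16:00

The interval is a steady 14 hours (14, 14, 14, 14, 14).
2031-04-11 22:00 + 14 h = 2031-04-12 12:00.
2031-04-12 12:00 + 14 h = 2031-04-13 02:00.
2031-04-13 02:00 + 14 h = 2031-04-13 16:00.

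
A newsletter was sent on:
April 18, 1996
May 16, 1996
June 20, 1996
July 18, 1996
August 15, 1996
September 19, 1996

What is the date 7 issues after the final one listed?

All dates are Thursdays, 28, 35, 28, 28, 35 days apart.
Specifically, the 3rd Thursday of each month.
October 1996 — 3rd Thursday is October 17, 1996.
November 1996 — 3rd Thursday is November 21, 1996.
3rd Thursday of December 1996: December 19, 1996.
January 1997 — 3rd Thursday is January 16, 1997.
February 1997 — 3rd Thursday is February 20, 1997.
3rd Thursday of March 1997: March 20, 1997.
April 1997 — 3rd Thursday is April 17, 1997.

April 17, 1997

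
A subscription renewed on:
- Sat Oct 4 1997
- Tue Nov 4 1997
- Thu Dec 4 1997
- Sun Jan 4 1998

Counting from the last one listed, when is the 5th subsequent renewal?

Thu Jun 4 1998

Gaps: 31, 30, 31 days — not constant. Every event is on the 4th of the month.
Pattern: the 4th of each month.
Next: February 1998 → Wed Feb 4 1998.
Next: March 1998 → Wed Mar 4 1998.
Next: April 1998 → Sat Apr 4 1998.
May 1998: Mon May 4 1998.
June 1998: Thu Jun 4 1998.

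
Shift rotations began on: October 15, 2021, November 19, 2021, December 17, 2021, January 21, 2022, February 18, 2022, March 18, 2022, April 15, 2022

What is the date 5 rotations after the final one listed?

These are Fridays at 28- or 35-day spacing (35, 28, 35, 28, 28, 28).
The pattern: 3rd Friday of the month.
3rd Friday of May 2022: May 20, 2022.
June 2022 — 3rd Friday is June 17, 2022.
3rd Friday of July 2022: July 15, 2022.
August 2022 — 3rd Friday is August 19, 2022.
3rd Friday of September 2022: September 16, 2022.

September 16, 2022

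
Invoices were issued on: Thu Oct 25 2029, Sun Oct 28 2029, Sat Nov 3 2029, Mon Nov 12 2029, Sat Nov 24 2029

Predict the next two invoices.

Gaps: 3, 6, 9, 12 days — each gap is 3 larger than the previous one.
Next gap: 15 days. Sat Nov 24 2029 + 15 days = Sun Dec 9 2029.
Next gap: 18 days. Sun Dec 9 2029 + 18 days = Thu Dec 27 2029.

Sun Dec 9 2029, Thu Dec 27 2029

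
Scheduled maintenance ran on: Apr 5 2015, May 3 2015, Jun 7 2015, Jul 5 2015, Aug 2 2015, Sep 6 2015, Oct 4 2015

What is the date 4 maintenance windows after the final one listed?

All dates are Sundays, 28, 35, 28, 28, 35, 28 days apart.
Specifically, the 1st Sunday of each month.
November 2015 — 1st Sunday is Nov 1 2015.
1st Sunday of December 2015: Dec 6 2015.
January 2016 — 1st Sunday is Jan 3 2016.
February 2016 — 1st Sunday is Feb 7 2016.

Feb 7 2016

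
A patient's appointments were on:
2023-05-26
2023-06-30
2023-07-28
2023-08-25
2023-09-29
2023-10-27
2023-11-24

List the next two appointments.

Every date is a Friday; gaps 35, 28, 28, 35, 28, 28 days.
Each is the last Friday of its month (at least one falls on the 29th or later, ruling out '4th Friday').
December 2023 ends with Friday 2023-12-29.
January 2024 ends with Friday 2024-01-26.

2023-12-29, 2024-01-26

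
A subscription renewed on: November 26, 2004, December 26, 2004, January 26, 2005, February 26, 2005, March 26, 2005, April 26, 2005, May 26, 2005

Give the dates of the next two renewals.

June 26, 2005; July 26, 2005

Each date is the 26th; the gaps (30, 31, 31, 28, 31, 30) track the month lengths.
The rule is the 26th of each month.
Next: June 2005 → June 26, 2005.
Next: July 2005 → July 26, 2005.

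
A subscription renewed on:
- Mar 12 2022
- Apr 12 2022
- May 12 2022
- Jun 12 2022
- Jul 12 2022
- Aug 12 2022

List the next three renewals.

Sep 12 2022, Oct 12 2022, Nov 12 2022

Gaps: 31, 30, 31, 30, 31 days — not constant. Every event is on the 12th of the month.
Pattern: the 12th of each month.
September 2022: Sep 12 2022.
Next: October 2022 → Oct 12 2022.
Next: November 2022 → Nov 12 2022.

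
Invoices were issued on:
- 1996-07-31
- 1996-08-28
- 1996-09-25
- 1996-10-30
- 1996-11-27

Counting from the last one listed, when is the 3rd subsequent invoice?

1997-02-26

All Wednesdays; the gaps (28, 28, 35, 28) vary with month length.
This is the last Wednesday of each month.
December 1996 ends with Wednesday 1996-12-25.
Last Wednesday of January 1997: 1997-01-29.
February 1997 ends with Wednesday 1997-02-26.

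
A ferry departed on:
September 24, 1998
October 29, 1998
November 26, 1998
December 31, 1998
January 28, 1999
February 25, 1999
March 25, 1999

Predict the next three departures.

All Thursdays; the gaps (35, 28, 35, 28, 28, 28) vary with month length.
This is the last Thursday of each month.
Last Thursday of April 1999: April 29, 1999.
Last Thursday of May 1999: May 27, 1999.
June 1999 ends with Thursday June 24, 1999.

April 29, 1999; May 27, 1999; June 24, 1999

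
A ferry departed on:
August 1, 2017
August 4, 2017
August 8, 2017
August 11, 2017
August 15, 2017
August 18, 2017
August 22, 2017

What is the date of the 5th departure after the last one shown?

Gaps: 3, 4, 3, 4, 3, 4 days — not constant, but cyclic with period 2.
The events fall on every Tuesday and Friday.
Next Friday: August 25, 2017.
The following Tuesday is August 29, 2017.
The following Friday is September 1, 2017.
Next Tuesday: September 5, 2017.
The following Friday is September 8, 2017.

September 8, 2017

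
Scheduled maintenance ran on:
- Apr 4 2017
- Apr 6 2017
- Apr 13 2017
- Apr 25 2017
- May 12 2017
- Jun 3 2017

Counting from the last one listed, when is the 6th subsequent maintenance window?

Jan 26 2018

Intervals are 2, 7, 12, 17, 22 days — an arithmetic progression with common difference 5.
Next gap: 27 days. Jun 3 2017 + 27 days = Jun 30 2017.
Next gap: 32 days. Jun 30 2017 + 32 days = Aug 1 2017.
Next gap: 37 days. Aug 1 2017 + 37 days = Sep 7 2017.
Next gap: 42 days. Sep 7 2017 + 42 days = Oct 19 2017.
Next gap: 47 days. Oct 19 2017 + 47 days = Dec 5 2017.
Next gap: 52 days. Dec 5 2017 + 52 days = Jan 26 2018.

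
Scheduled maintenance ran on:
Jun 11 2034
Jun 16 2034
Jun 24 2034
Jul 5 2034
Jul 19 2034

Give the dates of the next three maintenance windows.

Intervals are 5, 8, 11, 14 days — an arithmetic progression with common difference 3.
Next gap: 17 days. Jul 19 2034 + 17 days = Aug 5 2034.
Next gap: 20 days. Aug 5 2034 + 20 days = Aug 25 2034.
Next gap: 23 days. Aug 25 2034 + 23 days = Sep 17 2034.

Aug 5 2034, Aug 25 2034, Sep 17 2034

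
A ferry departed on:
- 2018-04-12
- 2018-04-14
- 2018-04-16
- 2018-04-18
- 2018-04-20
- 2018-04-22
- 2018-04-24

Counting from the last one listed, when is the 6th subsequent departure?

Gaps between consecutive events: 2, 2, 2, 2, 2, 2 days — a constant 2-day interval.
2018-04-24 + 2 days = 2018-04-26.
2018-04-26 + 2 days = 2018-04-28.
2018-04-28 + 2 days = 2018-04-30.
2018-04-30 + 2 days = 2018-05-02.
2018-05-02 + 2 days = 2018-05-04.
2018-05-04 + 2 days = 2018-05-06.

2018-05-06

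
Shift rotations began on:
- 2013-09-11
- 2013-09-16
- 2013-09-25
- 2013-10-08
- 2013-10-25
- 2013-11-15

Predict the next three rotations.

Gaps: 5, 9, 13, 17, 21 days — each gap is 4 larger than the previous one.
Next gap: 25 days. 2013-11-15 + 25 days = 2013-12-10.
Next gap: 29 days. 2013-12-10 + 29 days = 2014-01-08.
Next gap: 33 days. 2014-01-08 + 33 days = 2014-02-10.

2013-12-10, 2014-01-08, 2014-02-10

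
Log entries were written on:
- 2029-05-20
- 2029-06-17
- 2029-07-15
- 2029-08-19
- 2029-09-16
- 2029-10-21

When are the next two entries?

2029-11-18, 2029-12-16

These are Sundays at 28- or 35-day spacing (28, 28, 35, 28, 35).
The pattern: 3rd Sunday of the month.
3rd Sunday of November 2029: 2029-11-18.
December 2029 — 3rd Sunday is 2029-12-16.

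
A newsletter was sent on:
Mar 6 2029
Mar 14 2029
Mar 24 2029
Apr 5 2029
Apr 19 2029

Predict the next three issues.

May 5 2029, May 23 2029, Jun 12 2029

The spacing grows by 2 each time: 8, 10, 12, 14 days.
Next gap: 16 days. Apr 19 2029 + 16 days = May 5 2029.
Next gap: 18 days. May 5 2029 + 18 days = May 23 2029.
Next gap: 20 days. May 23 2029 + 20 days = Jun 12 2029.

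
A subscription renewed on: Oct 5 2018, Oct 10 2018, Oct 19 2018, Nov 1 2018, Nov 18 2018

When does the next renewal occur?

Gaps: 5, 9, 13, 17 days — each gap is 4 larger than the previous one.
Next gap: 21 days. Nov 18 2018 + 21 days = Dec 9 2018.

Dec 9 2018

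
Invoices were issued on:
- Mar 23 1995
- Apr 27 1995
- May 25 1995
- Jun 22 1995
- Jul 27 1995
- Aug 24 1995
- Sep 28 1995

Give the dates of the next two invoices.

These are Thursdays at 28- or 35-day spacing (35, 28, 28, 35, 28, 35).
The pattern: 4th Thursday of the month.
October 1995 — 4th Thursday is Oct 26 1995.
November 1995 — 4th Thursday is Nov 23 1995.

Oct 26 1995, Nov 23 1995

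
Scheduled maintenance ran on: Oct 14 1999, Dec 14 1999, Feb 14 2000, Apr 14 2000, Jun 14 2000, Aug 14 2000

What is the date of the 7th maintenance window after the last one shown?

The day-of-month is always 14 (61, 62, 60, 61, 61 days between events).
So this recurs on the 14th of every 2 months.
October 2000: Oct 14 2000.
Next: December 2000 → Dec 14 2000.
Next: February 2001 → Feb 14 2001.
Next: April 2001 → Apr 14 2001.
June 2001: Jun 14 2001.
August 2001: Aug 14 2001.
Next: October 2001 → Oct 14 2001.

Oct 14 2001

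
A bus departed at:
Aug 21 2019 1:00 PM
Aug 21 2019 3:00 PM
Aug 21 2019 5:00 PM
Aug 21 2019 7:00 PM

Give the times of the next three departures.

Aug 21 2019 9:00 PM, Aug 21 2019 11:00 PM, Aug 22 2019 1:00 AM

Gaps: 2, 2, 2 hours — each event is 2 hours after the previous one.
Aug 21 2019 7:00 PM + 2 h = Aug 21 2019 9:00 PM.
Aug 21 2019 9:00 PM + 2 h = Aug 21 2019 11:00 PM.
Aug 21 2019 11:00 PM + 2 h = Aug 22 2019 1:00 AM.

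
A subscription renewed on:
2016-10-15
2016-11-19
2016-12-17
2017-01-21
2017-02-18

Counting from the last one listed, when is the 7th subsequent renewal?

These are Saturdays at 28- or 35-day spacing (35, 28, 35, 28).
The pattern: 3rd Saturday of the month.
March 2017 — 3rd Saturday is 2017-03-18.
3rd Saturday of April 2017: 2017-04-15.
May 2017 — 3rd Saturday is 2017-05-20.
3rd Saturday of June 2017: 2017-06-17.
3rd Saturday of July 2017: 2017-07-15.
3rd Saturday of August 2017: 2017-08-19.
3rd Saturday of September 2017: 2017-09-16.

2017-09-16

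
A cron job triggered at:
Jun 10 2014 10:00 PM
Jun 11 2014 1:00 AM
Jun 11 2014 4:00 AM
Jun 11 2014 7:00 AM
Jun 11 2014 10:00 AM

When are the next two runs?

Jun 11 2014 1:00 PM, Jun 11 2014 4:00 PM

Gaps: 3, 3, 3, 3 hours — each event is 3 hours after the previous one.
Jun 11 2014 10:00 AM + 3 h = Jun 11 2014 1:00 PM.
Jun 11 2014 1:00 PM + 3 h = Jun 11 2014 4:00 PM.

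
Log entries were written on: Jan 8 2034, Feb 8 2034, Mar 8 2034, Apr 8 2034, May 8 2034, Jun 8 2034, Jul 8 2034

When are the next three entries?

Gaps: 31, 28, 31, 30, 31, 30 days — not constant. Every event is on the 8th of the month.
Pattern: the 8th of each month.
Next: August 2034 → Aug 8 2034.
September 2034: Sep 8 2034.
Next: October 2034 → Oct 8 2034.

Aug 8 2034, Sep 8 2034, Oct 8 2034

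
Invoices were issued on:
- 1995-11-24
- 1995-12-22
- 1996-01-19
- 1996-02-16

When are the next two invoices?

1996-03-15, 1996-04-12

Every event comes 28 days after the last (28, 28, 28).
1996-02-16 + 28 days = 1996-03-15.
1996-03-15 + 28 days = 1996-04-12.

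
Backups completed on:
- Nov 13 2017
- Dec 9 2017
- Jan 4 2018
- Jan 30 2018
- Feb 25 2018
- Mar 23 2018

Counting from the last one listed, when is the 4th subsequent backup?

Every event comes 26 days after the last (26, 26, 26, 26, 26).
Mar 23 2018 + 26 days = Apr 18 2018.
Apr 18 2018 + 26 days = May 14 2018.
May 14 2018 + 26 days = Jun 9 2018.
Jun 9 2018 + 26 days = Jul 5 2018.

Jul 5 2018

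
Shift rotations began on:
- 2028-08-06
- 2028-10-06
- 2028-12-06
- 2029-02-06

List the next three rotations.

The day-of-month is always 6 (61, 61, 62 days between events).
So this recurs on the 6th of every 2 months.
Next: April 2029 → 2029-04-06.
June 2029: 2029-06-06.
August 2029: 2029-08-06.

2029-04-06, 2029-06-06, 2029-08-06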